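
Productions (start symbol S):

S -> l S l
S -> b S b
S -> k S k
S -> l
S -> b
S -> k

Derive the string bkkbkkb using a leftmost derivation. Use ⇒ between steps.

S⇒bSb⇒bkSkb⇒bkkSkkb⇒bkkbkkb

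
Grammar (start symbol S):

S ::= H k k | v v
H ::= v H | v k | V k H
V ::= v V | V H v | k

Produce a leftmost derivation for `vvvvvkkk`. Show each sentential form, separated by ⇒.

S⇒Hkk⇒vHkk⇒vvHkk⇒vvvHkk⇒vvvvHkk⇒vvvvvkkk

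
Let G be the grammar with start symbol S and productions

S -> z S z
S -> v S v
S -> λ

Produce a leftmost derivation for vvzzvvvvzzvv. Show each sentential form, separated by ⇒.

S ⇒ vSv ⇒ vvSvv ⇒ vvzSzvv ⇒ vvzzSzzvv ⇒ vvzzvSvzzvv ⇒ vvzzvvSvvzzvv ⇒ vvzzvvvvzzvv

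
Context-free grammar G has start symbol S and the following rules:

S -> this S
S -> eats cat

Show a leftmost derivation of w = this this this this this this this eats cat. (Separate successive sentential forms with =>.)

S => this S   [S -> this S]
this S => this this S   [S -> this S]
this this S => this this this S   [S -> this S]
this this this S => this this this this S   [S -> this S]
this this this this S => this this this this this S   [S -> this S]
this this this this this S => this this this this this this S   [S -> this S]
this this this this this this S => this this this this this this this S   [S -> this S]
this this this this this this this S => this this this this this this this eats cat   [S -> eats cat]

S => this S => this this S => this this this S => this this this this S => this this this this this S => this this this this this this S => this this this this this this this S => this this this this this this this eats cat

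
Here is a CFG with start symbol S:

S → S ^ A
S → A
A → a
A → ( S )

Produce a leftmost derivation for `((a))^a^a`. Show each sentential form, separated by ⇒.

S ⇒ S^A   [S → S ^ A]
S^A ⇒ S^A^A   [S → S ^ A]
S^A^A ⇒ A^A^A   [S → A]
A^A^A ⇒ (S)^A^A   [A → ( S )]
(S)^A^A ⇒ (A)^A^A   [S → A]
(A)^A^A ⇒ ((S))^A^A   [A → ( S )]
((S))^A^A ⇒ ((A))^A^A   [S → A]
((A))^A^A ⇒ ((a))^A^A   [A → a]
((a))^A^A ⇒ ((a))^a^A   [A → a]
((a))^a^A ⇒ ((a))^a^a   [A → a]

S⇒S^A⇒S^A^A⇒A^A^A⇒(S)^A^A⇒(A)^A^A⇒((S))^A^A⇒((A))^A^A⇒((a))^A^A⇒((a))^a^A⇒((a))^a^a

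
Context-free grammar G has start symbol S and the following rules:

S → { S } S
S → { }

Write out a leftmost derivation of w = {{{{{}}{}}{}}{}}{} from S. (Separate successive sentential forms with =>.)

S => {S}S   [S → { S } S]
{S}S => {{S}S}S   [S → { S } S]
{{S}S}S => {{{S}S}S}S   [S → { S } S]
{{{S}S}S}S => {{{{S}S}S}S}S   [S → { S } S]
{{{{S}S}S}S}S => {{{{{}}S}S}S}S   [S → { }]
{{{{{}}S}S}S}S => {{{{{}}{}}S}S}S   [S → { }]
{{{{{}}{}}S}S}S => {{{{{}}{}}{}}S}S   [S → { }]
{{{{{}}{}}{}}S}S => {{{{{}}{}}{}}{}}S   [S → { }]
{{{{{}}{}}{}}{}}S => {{{{{}}{}}{}}{}}{}   [S → { }]

S=>{S}S=>{{S}S}S=>{{{S}S}S}S=>{{{{S}S}S}S}S=>{{{{{}}S}S}S}S=>{{{{{}}{}}S}S}S=>{{{{{}}{}}{}}S}S=>{{{{{}}{}}{}}{}}S=>{{{{{}}{}}{}}{}}{}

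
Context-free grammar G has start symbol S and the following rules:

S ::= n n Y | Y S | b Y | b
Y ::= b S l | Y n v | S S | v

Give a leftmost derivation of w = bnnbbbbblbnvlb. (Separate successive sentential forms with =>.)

S => bY => bSS => bnnYS => bnnbSlS => bnnbbYlS => bnnbbYnvlS => bnnbbSSnvlS => bnnbbbYSnvlS => bnnbbbbSlSnvlS => bnnbbbbblSnvlS => bnnbbbbblbnvlS => bnnbbbbblbnvlb

S => bY   [S ::= b Y]
bY => bSS   [Y ::= S S]
bSS => bnnYS   [S ::= n n Y]
bnnYS => bnnbSlS   [Y ::= b S l]
bnnbSlS => bnnbbYlS   [S ::= b Y]
bnnbbYlS => bnnbbYnvlS   [Y ::= Y n v]
bnnbbYnvlS => bnnbbSSnvlS   [Y ::= S S]
bnnbbSSnvlS => bnnbbbYSnvlS   [S ::= b Y]
bnnbbbYSnvlS => bnnbbbbSlSnvlS   [Y ::= b S l]
bnnbbbbSlSnvlS => bnnbbbbblSnvlS   [S ::= b]
bnnbbbbblSnvlS => bnnbbbbblbnvlS   [S ::= b]
bnnbbbbblbnvlS => bnnbbbbblbnvlb   [S ::= b]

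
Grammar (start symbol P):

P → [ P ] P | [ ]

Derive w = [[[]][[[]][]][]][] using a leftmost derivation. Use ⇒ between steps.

P ⇒ [P]P ⇒ [[P]P]P ⇒ [[[]]P]P ⇒ [[[]][P]P]P ⇒ [[[]][[P]P]P]P ⇒ [[[]][[[]]P]P]P ⇒ [[[]][[[]][]]P]P ⇒ [[[]][[[]][]][]]P ⇒ [[[]][[[]][]][]][]

P ⇒ [P]P   [P → [ P ] P]
[P]P ⇒ [[P]P]P   [P → [ P ] P]
[[P]P]P ⇒ [[[]]P]P   [P → [ ]]
[[[]]P]P ⇒ [[[]][P]P]P   [P → [ P ] P]
[[[]][P]P]P ⇒ [[[]][[P]P]P]P   [P → [ P ] P]
[[[]][[P]P]P]P ⇒ [[[]][[[]]P]P]P   [P → [ ]]
[[[]][[[]]P]P]P ⇒ [[[]][[[]][]]P]P   [P → [ ]]
[[[]][[[]][]]P]P ⇒ [[[]][[[]][]][]]P   [P → [ ]]
[[[]][[[]][]][]]P ⇒ [[[]][[[]][]][]][]   [P → [ ]]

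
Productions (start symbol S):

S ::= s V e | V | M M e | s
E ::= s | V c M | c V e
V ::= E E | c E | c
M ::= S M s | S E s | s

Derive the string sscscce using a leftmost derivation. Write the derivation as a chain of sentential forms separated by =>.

S => V => EE => VcME => EEcME => sEcME => sscME => sscsE => sscscVe => sscscce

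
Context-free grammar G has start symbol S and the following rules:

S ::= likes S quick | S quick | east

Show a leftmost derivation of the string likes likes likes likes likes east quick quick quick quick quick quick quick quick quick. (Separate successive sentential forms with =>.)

S => likes S quick => likes likes S quick quick => likes likes likes S quick quick quick => likes likes likes likes S quick quick quick quick => likes likes likes likes likes S quick quick quick quick quick => likes likes likes likes likes S quick quick quick quick quick quick => likes likes likes likes likes S quick quick quick quick quick quick quick => likes likes likes likes likes S quick quick quick quick quick quick quick quick => likes likes likes likes likes S quick quick quick quick quick quick quick quick quick => likes likes likes likes likes east quick quick quick quick quick quick quick quick quick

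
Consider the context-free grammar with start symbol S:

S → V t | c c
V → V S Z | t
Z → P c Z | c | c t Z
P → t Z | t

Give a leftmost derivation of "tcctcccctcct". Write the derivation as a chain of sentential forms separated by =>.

S => Vt   [S → V t]
Vt => VSZt   [V → V S Z]
VSZt => VSZSZt   [V → V S Z]
VSZSZt => tSZSZt   [V → t]
tSZSZt => tccZSZt   [S → c c]
tccZSZt => tccPcZSZt   [Z → P c Z]
tccPcZSZt => tcctcZSZt   [P → t]
tcctcZSZt => tcctccSZt   [Z → c]
tcctccSZt => tcctccccZt   [S → c c]
tcctccccZt => tcctccccPcZt   [Z → P c Z]
tcctccccPcZt => tcctcccctcZt   [P → t]
tcctcccctcZt => tcctcccctcct   [Z → c]

S => Vt => VSZt => VSZSZt => tSZSZt => tccZSZt => tccPcZSZt => tcctcZSZt => tcctccSZt => tcctccccZt => tcctccccPcZt => tcctcccctcZt => tcctcccctcct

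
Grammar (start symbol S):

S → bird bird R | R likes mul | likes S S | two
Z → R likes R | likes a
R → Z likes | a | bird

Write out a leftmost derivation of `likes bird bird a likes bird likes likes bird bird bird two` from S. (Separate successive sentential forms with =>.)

S => likes S S   [S → likes S S]
likes S S => likes bird bird R S   [S → bird bird R]
likes bird bird R S => likes bird bird Z likes S   [R → Z likes]
likes bird bird Z likes S => likes bird bird R likes R likes S   [Z → R likes R]
likes bird bird R likes R likes S => likes bird bird a likes R likes S   [R → a]
likes bird bird a likes R likes S => likes bird bird a likes bird likes S   [R → bird]
likes bird bird a likes bird likes S => likes bird bird a likes bird likes likes S S   [S → likes S S]
likes bird bird a likes bird likes likes S S => likes bird bird a likes bird likes likes bird bird R S   [S → bird bird R]
likes bird bird a likes bird likes likes bird bird R S => likes bird bird a likes bird likes likes bird bird bird S   [R → bird]
likes bird bird a likes bird likes likes bird bird bird S => likes bird bird a likes bird likes likes bird bird bird two   [S → two]

S => likes S S => likes bird bird R S => likes bird bird Z likes S => likes bird bird R likes R likes S => likes bird bird a likes R likes S => likes bird bird a likes bird likes S => likes bird bird a likes bird likes likes S S => likes bird bird a likes bird likes likes bird bird R S => likes bird bird a likes bird likes likes bird bird bird S => likes bird bird a likes bird likes likes bird bird bird two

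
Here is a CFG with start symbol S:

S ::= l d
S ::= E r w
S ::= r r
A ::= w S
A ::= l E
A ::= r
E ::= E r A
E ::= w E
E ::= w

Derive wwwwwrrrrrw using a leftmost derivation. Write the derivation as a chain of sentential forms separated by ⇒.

S ⇒ Erw ⇒ wErw ⇒ wwErw ⇒ wwwErw ⇒ wwwErArw ⇒ wwwwErArw ⇒ wwwwErArArw ⇒ wwwwwrArArw ⇒ wwwwwrrrArw ⇒ wwwwwrrrrrw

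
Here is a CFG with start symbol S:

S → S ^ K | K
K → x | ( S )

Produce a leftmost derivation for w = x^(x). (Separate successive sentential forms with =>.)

S => S^K   [S → S ^ K]
S^K => K^K   [S → K]
K^K => x^K   [K → x]
x^K => x^(S)   [K → ( S )]
x^(S) => x^(K)   [S → K]
x^(K) => x^(x)   [K → x]

S=>S^K=>K^K=>x^K=>x^(S)=>x^(K)=>x^(x)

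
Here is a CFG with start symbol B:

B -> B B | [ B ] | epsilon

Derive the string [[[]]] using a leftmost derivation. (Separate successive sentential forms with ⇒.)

B ⇒ [B] ⇒ [[B]] ⇒ [[BB]] ⇒ [[[B]B]] ⇒ [[[]B]] ⇒ [[[]]]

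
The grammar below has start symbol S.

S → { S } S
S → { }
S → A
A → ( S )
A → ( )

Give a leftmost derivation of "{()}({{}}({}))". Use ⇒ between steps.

S ⇒ {S}S ⇒ {A}S ⇒ {()}S ⇒ {()}A ⇒ {()}(S) ⇒ {()}({S}S) ⇒ {()}({{}}S) ⇒ {()}({{}}A) ⇒ {()}({{}}(S)) ⇒ {()}({{}}({}))

S ⇒ {S}S   [S → { S } S]
{S}S ⇒ {A}S   [S → A]
{A}S ⇒ {()}S   [A → ( )]
{()}S ⇒ {()}A   [S → A]
{()}A ⇒ {()}(S)   [A → ( S )]
{()}(S) ⇒ {()}({S}S)   [S → { S } S]
{()}({S}S) ⇒ {()}({{}}S)   [S → { }]
{()}({{}}S) ⇒ {()}({{}}A)   [S → A]
{()}({{}}A) ⇒ {()}({{}}(S))   [A → ( S )]
{()}({{}}(S)) ⇒ {()}({{}}({}))   [S → { }]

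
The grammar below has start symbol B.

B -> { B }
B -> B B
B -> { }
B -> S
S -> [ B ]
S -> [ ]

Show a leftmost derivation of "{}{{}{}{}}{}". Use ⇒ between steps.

B ⇒ BB ⇒ BBB ⇒ {}BB ⇒ {}{B}B ⇒ {}{BB}B ⇒ {}{BBB}B ⇒ {}{{}BB}B ⇒ {}{{}{}B}B ⇒ {}{{}{}{}}B ⇒ {}{{}{}{}}{}

B ⇒ BB   [B -> B B]
BB ⇒ BBB   [B -> B B]
BBB ⇒ {}BB   [B -> { }]
{}BB ⇒ {}{B}B   [B -> { B }]
{}{B}B ⇒ {}{BB}B   [B -> B B]
{}{BB}B ⇒ {}{BBB}B   [B -> B B]
{}{BBB}B ⇒ {}{{}BB}B   [B -> { }]
{}{{}BB}B ⇒ {}{{}{}B}B   [B -> { }]
{}{{}{}B}B ⇒ {}{{}{}{}}B   [B -> { }]
{}{{}{}{}}B ⇒ {}{{}{}{}}{}   [B -> { }]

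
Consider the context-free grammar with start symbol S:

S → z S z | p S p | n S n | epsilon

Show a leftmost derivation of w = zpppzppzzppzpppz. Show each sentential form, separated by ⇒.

S ⇒ zSz ⇒ zpSpz ⇒ zppSppz ⇒ zpppSpppz ⇒ zpppzSzpppz ⇒ zpppzpSpzpppz ⇒ zpppzppSppzpppz ⇒ zpppzppzSzppzpppz ⇒ zpppzppzzppzpppz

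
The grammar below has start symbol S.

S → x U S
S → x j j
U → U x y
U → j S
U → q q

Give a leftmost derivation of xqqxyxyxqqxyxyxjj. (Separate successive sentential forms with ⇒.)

S ⇒ xUS   [S → x U S]
xUS ⇒ xUxyS   [U → U x y]
xUxyS ⇒ xUxyxyS   [U → U x y]
xUxyxyS ⇒ xqqxyxyS   [U → q q]
xqqxyxyS ⇒ xqqxyxyxUS   [S → x U S]
xqqxyxyxUS ⇒ xqqxyxyxUxyS   [U → U x y]
xqqxyxyxUxyS ⇒ xqqxyxyxUxyxyS   [U → U x y]
xqqxyxyxUxyxyS ⇒ xqqxyxyxqqxyxyS   [U → q q]
xqqxyxyxqqxyxyS ⇒ xqqxyxyxqqxyxyxjj   [S → x j j]

S ⇒ xUS ⇒ xUxyS ⇒ xUxyxyS ⇒ xqqxyxyS ⇒ xqqxyxyxUS ⇒ xqqxyxyxUxyS ⇒ xqqxyxyxUxyxyS ⇒ xqqxyxyxqqxyxyS ⇒ xqqxyxyxqqxyxyxjj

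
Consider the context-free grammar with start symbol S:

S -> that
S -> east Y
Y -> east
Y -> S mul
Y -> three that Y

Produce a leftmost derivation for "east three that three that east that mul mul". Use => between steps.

S => east Y => east three that Y => east three that three that Y => east three that three that S mul => east three that three that east Y mul => east three that three that east S mul mul => east three that three that east that mul mul

S => east Y   [S -> east Y]
east Y => east three that Y   [Y -> three that Y]
east three that Y => east three that three that Y   [Y -> three that Y]
east three that three that Y => east three that three that S mul   [Y -> S mul]
east three that three that S mul => east three that three that east Y mul   [S -> east Y]
east three that three that east Y mul => east three that three that east S mul mul   [Y -> S mul]
east three that three that east S mul mul => east three that three that east that mul mul   [S -> that]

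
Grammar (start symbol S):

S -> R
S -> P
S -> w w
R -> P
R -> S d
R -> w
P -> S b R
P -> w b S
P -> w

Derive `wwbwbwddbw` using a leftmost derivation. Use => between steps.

S => P   [S -> P]
P => SbR   [P -> S b R]
SbR => RbR   [S -> R]
RbR => SdbR   [R -> S d]
SdbR => PdbR   [S -> P]
PdbR => SbRdbR   [P -> S b R]
SbRdbR => wwbRdbR   [S -> w w]
wwbRdbR => wwbPdbR   [R -> P]
wwbPdbR => wwbwbSdbR   [P -> w b S]
wwbwbSdbR => wwbwbRdbR   [S -> R]
wwbwbRdbR => wwbwbSddbR   [R -> S d]
wwbwbSddbR => wwbwbRddbR   [S -> R]
wwbwbRddbR => wwbwbwddbR   [R -> w]
wwbwbwddbR => wwbwbwddbw   [R -> w]

S=>P=>SbR=>RbR=>SdbR=>PdbR=>SbRdbR=>wwbRdbR=>wwbPdbR=>wwbwbSdbR=>wwbwbRdbR=>wwbwbSddbR=>wwbwbRddbR=>wwbwbwddbR=>wwbwbwddbw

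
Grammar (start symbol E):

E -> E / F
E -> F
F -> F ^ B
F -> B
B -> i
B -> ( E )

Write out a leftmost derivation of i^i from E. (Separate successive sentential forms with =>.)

E => F   [E -> F]
F => F^B   [F -> F ^ B]
F^B => B^B   [F -> B]
B^B => i^B   [B -> i]
i^B => i^i   [B -> i]

E => F => F^B => B^B => i^B => i^i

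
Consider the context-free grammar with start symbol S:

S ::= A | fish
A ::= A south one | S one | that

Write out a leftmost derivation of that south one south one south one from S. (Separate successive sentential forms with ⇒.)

S ⇒ A   [S ::= A]
A ⇒ A south one   [A ::= A south one]
A south one ⇒ A south one south one   [A ::= A south one]
A south one south one ⇒ A south one south one south one   [A ::= A south one]
A south one south one south one ⇒ that south one south one south one   [A ::= that]

S ⇒ A ⇒ A south one ⇒ A south one south one ⇒ A south one south one south one ⇒ that south one south one south one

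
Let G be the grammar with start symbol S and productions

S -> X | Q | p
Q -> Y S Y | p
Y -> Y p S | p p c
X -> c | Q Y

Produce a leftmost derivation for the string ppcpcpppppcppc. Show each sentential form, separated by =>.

S=>X=>QY=>YSYY=>YpSSYY=>YpSpSSYY=>ppcpSpSSYY=>ppcpXpSSYY=>ppcpcpSSYY=>ppcpcppSYY=>ppcpcpppYY=>ppcpcpppppcY=>ppcpcpppppcppc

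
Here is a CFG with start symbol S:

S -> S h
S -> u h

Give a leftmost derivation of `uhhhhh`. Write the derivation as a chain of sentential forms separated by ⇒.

S ⇒ Sh ⇒ Shh ⇒ Shhh ⇒ Shhhh ⇒ uhhhhh

S ⇒ Sh   [S -> S h]
Sh ⇒ Shh   [S -> S h]
Shh ⇒ Shhh   [S -> S h]
Shhh ⇒ Shhhh   [S -> S h]
Shhhh ⇒ uhhhhh   [S -> u h]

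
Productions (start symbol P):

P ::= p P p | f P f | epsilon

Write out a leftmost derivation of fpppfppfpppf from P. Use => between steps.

P=>fPf=>fpPpf=>fppPppf=>fpppPpppf=>fpppfPfpppf=>fpppfpPpfpppf=>fpppfppfpppf

P => fPf   [P ::= f P f]
fPf => fpPpf   [P ::= p P p]
fpPpf => fppPppf   [P ::= p P p]
fppPppf => fpppPpppf   [P ::= p P p]
fpppPpppf => fpppfPfpppf   [P ::= f P f]
fpppfPfpppf => fpppfpPpfpppf   [P ::= p P p]
fpppfpPpfpppf => fpppfppfpppf   [P ::= epsilon]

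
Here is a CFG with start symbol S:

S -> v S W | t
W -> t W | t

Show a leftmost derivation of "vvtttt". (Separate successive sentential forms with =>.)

S => vSW => vvSWW => vvtWW => vvttW => vvtttW => vvtttt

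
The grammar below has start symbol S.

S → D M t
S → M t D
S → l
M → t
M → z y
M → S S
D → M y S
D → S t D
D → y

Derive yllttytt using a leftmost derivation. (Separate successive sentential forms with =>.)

S=>DMt=>StDMt=>DMttDMt=>yMttDMt=>ySSttDMt=>ylSttDMt=>yllttDMt=>yllttyMt=>yllttytt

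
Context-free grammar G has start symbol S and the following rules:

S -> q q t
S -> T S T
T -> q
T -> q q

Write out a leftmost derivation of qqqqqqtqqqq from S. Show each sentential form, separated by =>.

S => TST => qqST => qqTSTT => qqqSTT => qqqTSTTT => qqqqSTTT => qqqqqqtTTT => qqqqqqtqqTT => qqqqqqtqqqT => qqqqqqtqqqq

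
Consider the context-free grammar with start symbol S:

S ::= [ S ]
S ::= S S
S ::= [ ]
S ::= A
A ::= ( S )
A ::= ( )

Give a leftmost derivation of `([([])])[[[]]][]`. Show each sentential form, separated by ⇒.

S ⇒ SS   [S ::= S S]
SS ⇒ AS   [S ::= A]
AS ⇒ (S)S   [A ::= ( S )]
(S)S ⇒ ([S])S   [S ::= [ S ]]
([S])S ⇒ ([A])S   [S ::= A]
([A])S ⇒ ([(S)])S   [A ::= ( S )]
([(S)])S ⇒ ([([])])S   [S ::= [ ]]
([([])])S ⇒ ([([])])SS   [S ::= S S]
([([])])SS ⇒ ([([])])[S]S   [S ::= [ S ]]
([([])])[S]S ⇒ ([([])])[[S]]S   [S ::= [ S ]]
([([])])[[S]]S ⇒ ([([])])[[[]]]S   [S ::= [ ]]
([([])])[[[]]]S ⇒ ([([])])[[[]]][]   [S ::= [ ]]

S⇒SS⇒AS⇒(S)S⇒([S])S⇒([A])S⇒([(S)])S⇒([([])])S⇒([([])])SS⇒([([])])[S]S⇒([([])])[[S]]S⇒([([])])[[[]]]S⇒([([])])[[[]]][]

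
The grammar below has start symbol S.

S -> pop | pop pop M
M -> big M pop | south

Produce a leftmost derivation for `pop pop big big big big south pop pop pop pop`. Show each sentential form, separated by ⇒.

S ⇒ pop pop M ⇒ pop pop big M pop ⇒ pop pop big big M pop pop ⇒ pop pop big big big M pop pop pop ⇒ pop pop big big big big M pop pop pop pop ⇒ pop pop big big big big south pop pop pop pop

S ⇒ pop pop M   [S -> pop pop M]
pop pop M ⇒ pop pop big M pop   [M -> big M pop]
pop pop big M pop ⇒ pop pop big big M pop pop   [M -> big M pop]
pop pop big big M pop pop ⇒ pop pop big big big M pop pop pop   [M -> big M pop]
pop pop big big big M pop pop pop ⇒ pop pop big big big big M pop pop pop pop   [M -> big M pop]
pop pop big big big big M pop pop pop pop ⇒ pop pop big big big big south pop pop pop pop   [M -> south]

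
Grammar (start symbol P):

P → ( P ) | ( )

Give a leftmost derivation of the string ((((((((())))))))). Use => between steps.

P=>(P)=>((P))=>(((P)))=>((((P))))=>(((((P)))))=>((((((P))))))=>(((((((P)))))))=>((((((((P))))))))=>((((((((()))))))))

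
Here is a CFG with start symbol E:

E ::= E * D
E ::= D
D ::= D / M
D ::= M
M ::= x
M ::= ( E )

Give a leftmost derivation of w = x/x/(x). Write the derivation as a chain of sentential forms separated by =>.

E => D => D/M => D/M/M => M/M/M => x/M/M => x/x/M => x/x/(E) => x/x/(D) => x/x/(M) => x/x/(x)

E => D   [E ::= D]
D => D/M   [D ::= D / M]
D/M => D/M/M   [D ::= D / M]
D/M/M => M/M/M   [D ::= M]
M/M/M => x/M/M   [M ::= x]
x/M/M => x/x/M   [M ::= x]
x/x/M => x/x/(E)   [M ::= ( E )]
x/x/(E) => x/x/(D)   [E ::= D]
x/x/(D) => x/x/(M)   [D ::= M]
x/x/(M) => x/x/(x)   [M ::= x]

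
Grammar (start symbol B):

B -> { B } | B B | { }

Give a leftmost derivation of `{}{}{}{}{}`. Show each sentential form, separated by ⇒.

B ⇒ BB   [B -> B B]
BB ⇒ BBB   [B -> B B]
BBB ⇒ BBBB   [B -> B B]
BBBB ⇒ BBBBB   [B -> B B]
BBBBB ⇒ {}BBBB   [B -> { }]
{}BBBB ⇒ {}{}BBB   [B -> { }]
{}{}BBB ⇒ {}{}{}BB   [B -> { }]
{}{}{}BB ⇒ {}{}{}{}B   [B -> { }]
{}{}{}{}B ⇒ {}{}{}{}{}   [B -> { }]

B ⇒ BB ⇒ BBB ⇒ BBBB ⇒ BBBBB ⇒ {}BBBB ⇒ {}{}BBB ⇒ {}{}{}BB ⇒ {}{}{}{}B ⇒ {}{}{}{}{}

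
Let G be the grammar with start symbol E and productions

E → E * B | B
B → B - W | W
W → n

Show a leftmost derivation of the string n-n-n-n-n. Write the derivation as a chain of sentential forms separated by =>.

E=>B=>B-W=>B-W-W=>B-W-W-W=>B-W-W-W-W=>W-W-W-W-W=>n-W-W-W-W=>n-n-W-W-W=>n-n-n-W-W=>n-n-n-n-W=>n-n-n-n-n

E => B   [E → B]
B => B-W   [B → B - W]
B-W => B-W-W   [B → B - W]
B-W-W => B-W-W-W   [B → B - W]
B-W-W-W => B-W-W-W-W   [B → B - W]
B-W-W-W-W => W-W-W-W-W   [B → W]
W-W-W-W-W => n-W-W-W-W   [W → n]
n-W-W-W-W => n-n-W-W-W   [W → n]
n-n-W-W-W => n-n-n-W-W   [W → n]
n-n-n-W-W => n-n-n-n-W   [W → n]
n-n-n-n-W => n-n-n-n-n   [W → n]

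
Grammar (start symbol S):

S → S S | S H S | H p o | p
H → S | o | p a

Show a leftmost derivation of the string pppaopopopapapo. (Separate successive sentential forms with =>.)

S => SHS   [S → S H S]
SHS => HpoHS   [S → H p o]
HpoHS => SpoHS   [H → S]
SpoHS => SSpoHS   [S → S S]
SSpoHS => pSpoHS   [S → p]
pSpoHS => pSHSpoHS   [S → S H S]
pSHSpoHS => ppHSpoHS   [S → p]
ppHSpoHS => pppaSpoHS   [H → p a]
pppaSpoHS => pppaHpopoHS   [S → H p o]
pppaHpopoHS => pppaopopoHS   [H → o]
pppaopopoHS => pppaopopopaS   [H → p a]
pppaopopopaS => pppaopopopaHpo   [S → H p o]
pppaopopopaHpo => pppaopopopapapo   [H → p a]

S=>SHS=>HpoHS=>SpoHS=>SSpoHS=>pSpoHS=>pSHSpoHS=>ppHSpoHS=>pppaSpoHS=>pppaHpopoHS=>pppaopopoHS=>pppaopopopaS=>pppaopopopaHpo=>pppaopopopapapo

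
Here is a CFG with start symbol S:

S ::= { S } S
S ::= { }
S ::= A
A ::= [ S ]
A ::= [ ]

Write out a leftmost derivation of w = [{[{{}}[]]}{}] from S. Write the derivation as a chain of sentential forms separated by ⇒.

S⇒A⇒[S]⇒[{S}S]⇒[{A}S]⇒[{[S]}S]⇒[{[{S}S]}S]⇒[{[{{}}S]}S]⇒[{[{{}}A]}S]⇒[{[{{}}[]]}S]⇒[{[{{}}[]]}{}]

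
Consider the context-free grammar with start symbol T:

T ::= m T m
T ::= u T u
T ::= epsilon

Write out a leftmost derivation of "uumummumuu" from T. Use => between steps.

T=>uTu=>uuTuu=>uumTmuu=>uumuTumuu=>uumumTmumuu=>uumummumuu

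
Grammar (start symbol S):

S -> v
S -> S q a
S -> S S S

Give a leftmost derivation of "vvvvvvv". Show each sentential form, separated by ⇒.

S ⇒ SSS   [S -> S S S]
SSS ⇒ SSSSS   [S -> S S S]
SSSSS ⇒ SSSSSSS   [S -> S S S]
SSSSSSS ⇒ vSSSSSS   [S -> v]
vSSSSSS ⇒ vvSSSSS   [S -> v]
vvSSSSS ⇒ vvvSSSS   [S -> v]
vvvSSSS ⇒ vvvvSSS   [S -> v]
vvvvSSS ⇒ vvvvvSS   [S -> v]
vvvvvSS ⇒ vvvvvvS   [S -> v]
vvvvvvS ⇒ vvvvvvv   [S -> v]

S ⇒ SSS ⇒ SSSSS ⇒ SSSSSSS ⇒ vSSSSSS ⇒ vvSSSSS ⇒ vvvSSSS ⇒ vvvvSSS ⇒ vvvvvSS ⇒ vvvvvvS ⇒ vvvvvvv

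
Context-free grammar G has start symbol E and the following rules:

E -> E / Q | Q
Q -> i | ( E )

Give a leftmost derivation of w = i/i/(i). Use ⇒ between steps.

E ⇒ E/Q   [E -> E / Q]
E/Q ⇒ E/Q/Q   [E -> E / Q]
E/Q/Q ⇒ Q/Q/Q   [E -> Q]
Q/Q/Q ⇒ i/Q/Q   [Q -> i]
i/Q/Q ⇒ i/i/Q   [Q -> i]
i/i/Q ⇒ i/i/(E)   [Q -> ( E )]
i/i/(E) ⇒ i/i/(Q)   [E -> Q]
i/i/(Q) ⇒ i/i/(i)   [Q -> i]

E ⇒ E/Q ⇒ E/Q/Q ⇒ Q/Q/Q ⇒ i/Q/Q ⇒ i/i/Q ⇒ i/i/(E) ⇒ i/i/(Q) ⇒ i/i/(i)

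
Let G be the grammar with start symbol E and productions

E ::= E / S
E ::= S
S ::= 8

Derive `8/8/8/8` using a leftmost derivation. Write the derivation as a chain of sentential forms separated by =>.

E => E/S => E/S/S => E/S/S/S => S/S/S/S => 8/S/S/S => 8/8/S/S => 8/8/8/S => 8/8/8/8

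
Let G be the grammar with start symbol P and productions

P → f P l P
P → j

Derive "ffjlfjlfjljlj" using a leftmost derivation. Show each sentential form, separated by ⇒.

P⇒fPlP⇒ffPlPlP⇒ffjlPlP⇒ffjlfPlPlP⇒ffjlfjlPlP⇒ffjlfjlfPlPlP⇒ffjlfjlfjlPlP⇒ffjlfjlfjljlP⇒ffjlfjlfjljlj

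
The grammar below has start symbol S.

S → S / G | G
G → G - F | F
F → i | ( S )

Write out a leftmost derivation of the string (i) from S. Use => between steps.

S=>G=>F=>(S)=>(G)=>(F)=>(i)

S => G   [S → G]
G => F   [G → F]
F => (S)   [F → ( S )]
(S) => (G)   [S → G]
(G) => (F)   [G → F]
(F) => (i)   [F → i]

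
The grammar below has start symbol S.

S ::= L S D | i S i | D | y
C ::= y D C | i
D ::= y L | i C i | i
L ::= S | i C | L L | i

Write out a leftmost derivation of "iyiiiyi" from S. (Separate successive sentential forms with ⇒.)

S ⇒ LSD ⇒ LLSD ⇒ LLLSD ⇒ SLLSD ⇒ iSiLLSD ⇒ iyiLLSD ⇒ iyiiLSD ⇒ iyiiiSD ⇒ iyiiiyD ⇒ iyiiiyi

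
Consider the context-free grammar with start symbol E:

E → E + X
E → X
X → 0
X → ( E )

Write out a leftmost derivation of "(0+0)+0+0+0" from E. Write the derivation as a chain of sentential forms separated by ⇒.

E ⇒ E+X ⇒ E+X+X ⇒ E+X+X+X ⇒ X+X+X+X ⇒ (E)+X+X+X ⇒ (E+X)+X+X+X ⇒ (X+X)+X+X+X ⇒ (0+X)+X+X+X ⇒ (0+0)+X+X+X ⇒ (0+0)+0+X+X ⇒ (0+0)+0+0+X ⇒ (0+0)+0+0+0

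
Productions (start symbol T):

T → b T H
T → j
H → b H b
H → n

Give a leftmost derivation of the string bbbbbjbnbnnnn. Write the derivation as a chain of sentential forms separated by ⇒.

T ⇒ bTH ⇒ bbTHH ⇒ bbbTHHH ⇒ bbbbTHHHH ⇒ bbbbbTHHHHH ⇒ bbbbbjHHHHH ⇒ bbbbbjbHbHHHH ⇒ bbbbbjbnbHHHH ⇒ bbbbbjbnbnHHH ⇒ bbbbbjbnbnnHH ⇒ bbbbbjbnbnnnH ⇒ bbbbbjbnbnnnn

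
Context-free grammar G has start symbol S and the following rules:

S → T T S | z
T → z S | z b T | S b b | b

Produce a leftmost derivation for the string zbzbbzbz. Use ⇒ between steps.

S ⇒ TTS   [S → T T S]
TTS ⇒ zSTS   [T → z S]
zSTS ⇒ zTTSTS   [S → T T S]
zTTSTS ⇒ zbTSTS   [T → b]
zbTSTS ⇒ zbSbbSTS   [T → S b b]
zbSbbSTS ⇒ zbzbbSTS   [S → z]
zbzbbSTS ⇒ zbzbbzTS   [S → z]
zbzbbzTS ⇒ zbzbbzbS   [T → b]
zbzbbzbS ⇒ zbzbbzbz   [S → z]

S ⇒ TTS ⇒ zSTS ⇒ zTTSTS ⇒ zbTSTS ⇒ zbSbbSTS ⇒ zbzbbSTS ⇒ zbzbbzTS ⇒ zbzbbzbS ⇒ zbzbbzbz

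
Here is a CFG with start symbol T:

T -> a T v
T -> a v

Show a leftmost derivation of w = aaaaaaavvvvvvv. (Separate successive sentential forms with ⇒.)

T⇒aTv⇒aaTvv⇒aaaTvvv⇒aaaaTvvvv⇒aaaaaTvvvvv⇒aaaaaaTvvvvvv⇒aaaaaaavvvvvvv

T ⇒ aTv   [T -> a T v]
aTv ⇒ aaTvv   [T -> a T v]
aaTvv ⇒ aaaTvvv   [T -> a T v]
aaaTvvv ⇒ aaaaTvvvv   [T -> a T v]
aaaaTvvvv ⇒ aaaaaTvvvvv   [T -> a T v]
aaaaaTvvvvv ⇒ aaaaaaTvvvvvv   [T -> a T v]
aaaaaaTvvvvvv ⇒ aaaaaaavvvvvvv   [T -> a v]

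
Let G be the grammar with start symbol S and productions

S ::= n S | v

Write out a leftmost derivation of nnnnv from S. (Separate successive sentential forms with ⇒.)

S ⇒ nS   [S ::= n S]
nS ⇒ nnS   [S ::= n S]
nnS ⇒ nnnS   [S ::= n S]
nnnS ⇒ nnnnS   [S ::= n S]
nnnnS ⇒ nnnnv   [S ::= v]

S ⇒ nS ⇒ nnS ⇒ nnnS ⇒ nnnnS ⇒ nnnnv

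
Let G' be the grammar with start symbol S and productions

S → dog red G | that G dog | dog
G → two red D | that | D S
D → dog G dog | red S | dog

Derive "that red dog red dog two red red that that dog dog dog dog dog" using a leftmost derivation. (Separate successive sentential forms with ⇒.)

S ⇒ that G dog   [S → that G dog]
that G dog ⇒ that D S dog   [G → D S]
that D S dog ⇒ that red S S dog   [D → red S]
that red S S dog ⇒ that red dog red G S dog   [S → dog red G]
that red dog red G S dog ⇒ that red dog red D S S dog   [G → D S]
that red dog red D S S dog ⇒ that red dog red dog G dog S S dog   [D → dog G dog]
that red dog red dog G dog S S dog ⇒ that red dog red dog two red D dog S S dog   [G → two red D]
that red dog red dog two red D dog S S dog ⇒ that red dog red dog two red red S dog S S dog   [D → red S]
that red dog red dog two red red S dog S S dog ⇒ that red dog red dog two red red that G dog dog S S dog   [S → that G dog]
that red dog red dog two red red that G dog dog S S dog ⇒ that red dog red dog two red red that that dog dog S S dog   [G → that]
that red dog red dog two red red that that dog dog S S dog ⇒ that red dog red dog two red red that that dog dog dog S dog   [S → dog]
that red dog red dog two red red that that dog dog dog S dog ⇒ that red dog red dog two red red that that dog dog dog dog dog   [S → dog]

S ⇒ that G dog ⇒ that D S dog ⇒ that red S S dog ⇒ that red dog red G S dog ⇒ that red dog red D S S dog ⇒ that red dog red dog G dog S S dog ⇒ that red dog red dog two red D dog S S dog ⇒ that red dog red dog two red red S dog S S dog ⇒ that red dog red dog two red red that G dog dog S S dog ⇒ that red dog red dog two red red that that dog dog S S dog ⇒ that red dog red dog two red red that that dog dog dog S dog ⇒ that red dog red dog two red red that that dog dog dog dog dog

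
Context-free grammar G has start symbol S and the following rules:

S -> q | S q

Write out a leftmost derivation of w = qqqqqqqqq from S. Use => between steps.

S => Sq   [S -> S q]
Sq => Sqq   [S -> S q]
Sqq => Sqqq   [S -> S q]
Sqqq => Sqqqq   [S -> S q]
Sqqqq => Sqqqqq   [S -> S q]
Sqqqqq => Sqqqqqq   [S -> S q]
Sqqqqqq => Sqqqqqqq   [S -> S q]
Sqqqqqqq => Sqqqqqqqq   [S -> S q]
Sqqqqqqqq => qqqqqqqqq   [S -> q]

S=>Sq=>Sqq=>Sqqq=>Sqqqq=>Sqqqqq=>Sqqqqqq=>Sqqqqqqq=>Sqqqqqqqq=>qqqqqqqqq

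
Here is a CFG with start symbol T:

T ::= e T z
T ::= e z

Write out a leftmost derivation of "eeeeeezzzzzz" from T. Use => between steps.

T => eTz => eeTzz => eeeTzzz => eeeeTzzzz => eeeeeTzzzzz => eeeeeezzzzzz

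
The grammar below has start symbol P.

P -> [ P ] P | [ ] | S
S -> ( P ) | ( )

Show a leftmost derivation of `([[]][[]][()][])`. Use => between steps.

P => S   [P -> S]
S => (P)   [S -> ( P )]
(P) => ([P]P)   [P -> [ P ] P]
([P]P) => ([[]]P)   [P -> [ ]]
([[]]P) => ([[]][P]P)   [P -> [ P ] P]
([[]][P]P) => ([[]][[]]P)   [P -> [ ]]
([[]][[]]P) => ([[]][[]][P]P)   [P -> [ P ] P]
([[]][[]][P]P) => ([[]][[]][S]P)   [P -> S]
([[]][[]][S]P) => ([[]][[]][()]P)   [S -> ( )]
([[]][[]][()]P) => ([[]][[]][()][])   [P -> [ ]]

P=>S=>(P)=>([P]P)=>([[]]P)=>([[]][P]P)=>([[]][[]]P)=>([[]][[]][P]P)=>([[]][[]][S]P)=>([[]][[]][()]P)=>([[]][[]][()][])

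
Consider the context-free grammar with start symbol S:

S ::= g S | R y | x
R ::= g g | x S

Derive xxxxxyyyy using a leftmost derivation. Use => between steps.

S => Ry   [S ::= R y]
Ry => xSy   [R ::= x S]
xSy => xRyy   [S ::= R y]
xRyy => xxSyy   [R ::= x S]
xxSyy => xxRyyy   [S ::= R y]
xxRyyy => xxxSyyy   [R ::= x S]
xxxSyyy => xxxRyyyy   [S ::= R y]
xxxRyyyy => xxxxSyyyy   [R ::= x S]
xxxxSyyyy => xxxxxyyyy   [S ::= x]

S=>Ry=>xSy=>xRyy=>xxSyy=>xxRyyy=>xxxSyyy=>xxxRyyyy=>xxxxSyyyy=>xxxxxyyyy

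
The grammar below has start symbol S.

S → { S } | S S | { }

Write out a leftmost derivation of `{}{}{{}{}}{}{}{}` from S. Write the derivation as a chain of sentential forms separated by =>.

S => SS => SSS => {}SS => {}SSS => {}SSSS => {}{}SSS => {}{}SSSS => {}{}{S}SSS => {}{}{SS}SSS => {}{}{{}S}SSS => {}{}{{}{}}SSS => {}{}{{}{}}{}SS => {}{}{{}{}}{}{}S => {}{}{{}{}}{}{}{}

S => SS   [S → S S]
SS => SSS   [S → S S]
SSS => {}SS   [S → { }]
{}SS => {}SSS   [S → S S]
{}SSS => {}SSSS   [S → S S]
{}SSSS => {}{}SSS   [S → { }]
{}{}SSS => {}{}SSSS   [S → S S]
{}{}SSSS => {}{}{S}SSS   [S → { S }]
{}{}{S}SSS => {}{}{SS}SSS   [S → S S]
{}{}{SS}SSS => {}{}{{}S}SSS   [S → { }]
{}{}{{}S}SSS => {}{}{{}{}}SSS   [S → { }]
{}{}{{}{}}SSS => {}{}{{}{}}{}SS   [S → { }]
{}{}{{}{}}{}SS => {}{}{{}{}}{}{}S   [S → { }]
{}{}{{}{}}{}{}S => {}{}{{}{}}{}{}{}   [S → { }]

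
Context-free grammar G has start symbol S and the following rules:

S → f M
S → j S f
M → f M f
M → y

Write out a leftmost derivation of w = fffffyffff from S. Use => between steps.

S => fM   [S → f M]
fM => ffMf   [M → f M f]
ffMf => fffMff   [M → f M f]
fffMff => ffffMfff   [M → f M f]
ffffMfff => fffffMffff   [M → f M f]
fffffMffff => fffffyffff   [M → y]

S => fM => ffMf => fffMff => ffffMfff => fffffMffff => fffffyffff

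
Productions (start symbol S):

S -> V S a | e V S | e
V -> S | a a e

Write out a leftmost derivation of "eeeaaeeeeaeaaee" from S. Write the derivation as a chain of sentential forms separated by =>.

S => eVS   [S -> e V S]
eVS => eSS   [V -> S]
eSS => eeVSS   [S -> e V S]
eeVSS => eeSSS   [V -> S]
eeSSS => eeeVSSS   [S -> e V S]
eeeVSSS => eeeaaeSSS   [V -> a a e]
eeeaaeSSS => eeeaaeeSS   [S -> e]
eeeaaeeSS => eeeaaeeVSaS   [S -> V S a]
eeeaaeeVSaS => eeeaaeeSSaS   [V -> S]
eeeaaeeSSaS => eeeaaeeeSaS   [S -> e]
eeeaaeeeSaS => eeeaaeeeeaS   [S -> e]
eeeaaeeeeaS => eeeaaeeeeaeVS   [S -> e V S]
eeeaaeeeeaeVS => eeeaaeeeeaeaaeS   [V -> a a e]
eeeaaeeeeaeaaeS => eeeaaeeeeaeaaee   [S -> e]

S => eVS => eSS => eeVSS => eeSSS => eeeVSSS => eeeaaeSSS => eeeaaeeSS => eeeaaeeVSaS => eeeaaeeSSaS => eeeaaeeeSaS => eeeaaeeeeaS => eeeaaeeeeaeVS => eeeaaeeeeaeaaeS => eeeaaeeeeaeaaee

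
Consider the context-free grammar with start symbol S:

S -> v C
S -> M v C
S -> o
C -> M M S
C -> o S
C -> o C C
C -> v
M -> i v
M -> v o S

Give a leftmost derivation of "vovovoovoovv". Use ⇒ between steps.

S ⇒ vC   [S -> v C]
vC ⇒ voS   [C -> o S]
voS ⇒ voMvC   [S -> M v C]
voMvC ⇒ vovoSvC   [M -> v o S]
vovoSvC ⇒ vovoMvCvC   [S -> M v C]
vovoMvCvC ⇒ vovovoSvCvC   [M -> v o S]
vovovoSvCvC ⇒ vovovoovCvC   [S -> o]
vovovoovCvC ⇒ vovovoovoSvC   [C -> o S]
vovovoovoSvC ⇒ vovovoovoovC   [S -> o]
vovovoovoovC ⇒ vovovoovoovv   [C -> v]

S⇒vC⇒voS⇒voMvC⇒vovoSvC⇒vovoMvCvC⇒vovovoSvCvC⇒vovovoovCvC⇒vovovoovoSvC⇒vovovoovoovC⇒vovovoovoovv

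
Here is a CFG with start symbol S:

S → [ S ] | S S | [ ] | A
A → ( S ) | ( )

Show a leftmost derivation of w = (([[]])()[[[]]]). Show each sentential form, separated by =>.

S => A => (S) => (SS) => (SSS) => (ASS) => ((S)SS) => (([S])SS) => (([[]])SS) => (([[]])AS) => (([[]])()S) => (([[]])()[S]) => (([[]])()[[S]]) => (([[]])()[[[]]])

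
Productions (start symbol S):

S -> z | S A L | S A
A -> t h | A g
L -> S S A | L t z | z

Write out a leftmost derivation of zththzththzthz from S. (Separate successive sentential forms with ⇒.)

S ⇒ SAL   [S -> S A L]
SAL ⇒ SALAL   [S -> S A L]
SALAL ⇒ SAALAL   [S -> S A]
SAALAL ⇒ SALAALAL   [S -> S A L]
SALAALAL ⇒ SAALAALAL   [S -> S A]
SAALAALAL ⇒ zAALAALAL   [S -> z]
zAALAALAL ⇒ zthALAALAL   [A -> t h]
zthALAALAL ⇒ zththLAALAL   [A -> t h]
zththLAALAL ⇒ zththzAALAL   [L -> z]
zththzAALAL ⇒ zththzthALAL   [A -> t h]
zththzthALAL ⇒ zththzththLAL   [A -> t h]
zththzththLAL ⇒ zththzththzAL   [L -> z]
zththzththzAL ⇒ zththzththzthL   [A -> t h]
zththzththzthL ⇒ zththzththzthz   [L -> z]

S ⇒ SAL ⇒ SALAL ⇒ SAALAL ⇒ SALAALAL ⇒ SAALAALAL ⇒ zAALAALAL ⇒ zthALAALAL ⇒ zththLAALAL ⇒ zththzAALAL ⇒ zththzthALAL ⇒ zththzththLAL ⇒ zththzththzAL ⇒ zththzththzthL ⇒ zththzththzthz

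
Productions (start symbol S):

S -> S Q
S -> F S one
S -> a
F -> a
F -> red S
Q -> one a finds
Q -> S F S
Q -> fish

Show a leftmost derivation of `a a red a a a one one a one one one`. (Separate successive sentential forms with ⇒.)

S ⇒ F S one ⇒ a S one ⇒ a F S one one ⇒ a a S one one ⇒ a a F S one one one ⇒ a a red S S one one one ⇒ a a red F S one S one one one ⇒ a a red a S one S one one one ⇒ a a red a F S one one S one one one ⇒ a a red a a S one one S one one one ⇒ a a red a a a one one S one one one ⇒ a a red a a a one one a one one one

S ⇒ F S one   [S -> F S one]
F S one ⇒ a S one   [F -> a]
a S one ⇒ a F S one one   [S -> F S one]
a F S one one ⇒ a a S one one   [F -> a]
a a S one one ⇒ a a F S one one one   [S -> F S one]
a a F S one one one ⇒ a a red S S one one one   [F -> red S]
a a red S S one one one ⇒ a a red F S one S one one one   [S -> F S one]
a a red F S one S one one one ⇒ a a red a S one S one one one   [F -> a]
a a red a S one S one one one ⇒ a a red a F S one one S one one one   [S -> F S one]
a a red a F S one one S one one one ⇒ a a red a a S one one S one one one   [F -> a]
a a red a a S one one S one one one ⇒ a a red a a a one one S one one one   [S -> a]
a a red a a a one one S one one one ⇒ a a red a a a one one a one one one   [S -> a]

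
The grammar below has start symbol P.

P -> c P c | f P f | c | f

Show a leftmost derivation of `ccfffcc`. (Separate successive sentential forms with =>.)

P => cPc   [P -> c P c]
cPc => ccPcc   [P -> c P c]
ccPcc => ccfPfcc   [P -> f P f]
ccfPfcc => ccfffcc   [P -> f]

P => cPc => ccPcc => ccfPfcc => ccfffcc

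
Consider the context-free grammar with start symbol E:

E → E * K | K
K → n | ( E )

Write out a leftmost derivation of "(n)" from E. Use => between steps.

E => K   [E → K]
K => (E)   [K → ( E )]
(E) => (K)   [E → K]
(K) => (n)   [K → n]

E=>K=>(E)=>(K)=>(n)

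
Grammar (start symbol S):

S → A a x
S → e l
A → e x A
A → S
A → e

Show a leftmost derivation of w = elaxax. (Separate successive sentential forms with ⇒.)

S ⇒ Aax ⇒ Sax ⇒ Aaxax ⇒ Saxax ⇒ elaxax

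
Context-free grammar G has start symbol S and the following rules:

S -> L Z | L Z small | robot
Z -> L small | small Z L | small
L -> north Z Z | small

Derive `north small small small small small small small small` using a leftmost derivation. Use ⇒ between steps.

S ⇒ L Z small   [S -> L Z small]
L Z small ⇒ north Z Z Z small   [L -> north Z Z]
north Z Z Z small ⇒ north small Z L Z Z small   [Z -> small Z L]
north small Z L Z Z small ⇒ north small small Z L L Z Z small   [Z -> small Z L]
north small small Z L L Z Z small ⇒ north small small small L L Z Z small   [Z -> small]
north small small small L L Z Z small ⇒ north small small small small L Z Z small   [L -> small]
north small small small small L Z Z small ⇒ north small small small small small Z Z small   [L -> small]
north small small small small small Z Z small ⇒ north small small small small small small Z small   [Z -> small]
north small small small small small small Z small ⇒ north small small small small small small small small   [Z -> small]

S ⇒ L Z small ⇒ north Z Z Z small ⇒ north small Z L Z Z small ⇒ north small small Z L L Z Z small ⇒ north small small small L L Z Z small ⇒ north small small small small L Z Z small ⇒ north small small small small small Z Z small ⇒ north small small small small small small Z small ⇒ north small small small small small small small small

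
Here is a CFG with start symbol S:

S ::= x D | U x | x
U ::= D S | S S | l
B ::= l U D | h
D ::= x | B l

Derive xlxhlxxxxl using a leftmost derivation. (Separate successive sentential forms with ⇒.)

S⇒xD⇒xBl⇒xlUDl⇒xlSSDl⇒xlUxSDl⇒xlSSxSDl⇒xlxDSxSDl⇒xlxBlSxSDl⇒xlxhlSxSDl⇒xlxhlxxSDl⇒xlxhlxxxDl⇒xlxhlxxxxl

S ⇒ xD   [S ::= x D]
xD ⇒ xBl   [D ::= B l]
xBl ⇒ xlUDl   [B ::= l U D]
xlUDl ⇒ xlSSDl   [U ::= S S]
xlSSDl ⇒ xlUxSDl   [S ::= U x]
xlUxSDl ⇒ xlSSxSDl   [U ::= S S]
xlSSxSDl ⇒ xlxDSxSDl   [S ::= x D]
xlxDSxSDl ⇒ xlxBlSxSDl   [D ::= B l]
xlxBlSxSDl ⇒ xlxhlSxSDl   [B ::= h]
xlxhlSxSDl ⇒ xlxhlxxSDl   [S ::= x]
xlxhlxxSDl ⇒ xlxhlxxxDl   [S ::= x]
xlxhlxxxDl ⇒ xlxhlxxxxl   [D ::= x]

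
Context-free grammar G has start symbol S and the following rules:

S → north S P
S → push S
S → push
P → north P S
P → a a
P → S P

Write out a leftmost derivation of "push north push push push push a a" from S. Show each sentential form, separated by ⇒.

S ⇒ push S ⇒ push north S P ⇒ push north push S P ⇒ push north push push S P ⇒ push north push push push S P ⇒ push north push push push push P ⇒ push north push push push push a a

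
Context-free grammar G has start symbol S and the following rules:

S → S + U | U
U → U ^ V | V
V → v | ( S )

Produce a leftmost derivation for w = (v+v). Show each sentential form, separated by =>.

S => U => V => (S) => (S+U) => (U+U) => (V+U) => (v+U) => (v+V) => (v+v)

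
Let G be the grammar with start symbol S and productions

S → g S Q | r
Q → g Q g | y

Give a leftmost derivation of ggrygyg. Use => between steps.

S=>gSQ=>ggSQQ=>ggrQQ=>ggryQ=>ggrygQg=>ggrygyg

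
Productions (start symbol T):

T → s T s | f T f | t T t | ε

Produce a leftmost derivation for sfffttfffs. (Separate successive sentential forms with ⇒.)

T ⇒ sTs   [T → s T s]
sTs ⇒ sfTfs   [T → f T f]
sfTfs ⇒ sffTffs   [T → f T f]
sffTffs ⇒ sfffTfffs   [T → f T f]
sfffTfffs ⇒ sffftTtfffs   [T → t T t]
sffftTtfffs ⇒ sfffttfffs   [T → ε]

T ⇒ sTs ⇒ sfTfs ⇒ sffTffs ⇒ sfffTfffs ⇒ sffftTtfffs ⇒ sfffttfffs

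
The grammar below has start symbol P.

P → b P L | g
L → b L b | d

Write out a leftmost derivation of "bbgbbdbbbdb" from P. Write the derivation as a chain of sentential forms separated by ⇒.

P ⇒ bPL ⇒ bbPLL ⇒ bbgLL ⇒ bbgbLbL ⇒ bbgbbLbbL ⇒ bbgbbdbbL ⇒ bbgbbdbbbLb ⇒ bbgbbdbbbdb

P ⇒ bPL   [P → b P L]
bPL ⇒ bbPLL   [P → b P L]
bbPLL ⇒ bbgLL   [P → g]
bbgLL ⇒ bbgbLbL   [L → b L b]
bbgbLbL ⇒ bbgbbLbbL   [L → b L b]
bbgbbLbbL ⇒ bbgbbdbbL   [L → d]
bbgbbdbbL ⇒ bbgbbdbbbLb   [L → b L b]
bbgbbdbbbLb ⇒ bbgbbdbbbdb   [L → d]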